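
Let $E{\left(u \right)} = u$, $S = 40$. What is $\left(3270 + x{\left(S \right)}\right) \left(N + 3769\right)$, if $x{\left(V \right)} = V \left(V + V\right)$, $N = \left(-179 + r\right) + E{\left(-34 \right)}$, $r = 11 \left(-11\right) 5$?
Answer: $19092970$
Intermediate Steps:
$r = -605$ ($r = \left(-121\right) 5 = -605$)
$N = -818$ ($N = \left(-179 - 605\right) - 34 = -784 - 34 = -818$)
$x{\left(V \right)} = 2 V^{2}$ ($x{\left(V \right)} = V 2 V = 2 V^{2}$)
$\left(3270 + x{\left(S \right)}\right) \left(N + 3769\right) = \left(3270 + 2 \cdot 40^{2}\right) \left(-818 + 3769\right) = \left(3270 + 2 \cdot 1600\right) 2951 = \left(3270 + 3200\right) 2951 = 6470 \cdot 2951 = 19092970$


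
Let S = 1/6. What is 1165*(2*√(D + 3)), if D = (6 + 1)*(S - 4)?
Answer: 1165*I*√858/3 ≈ 11375.0*I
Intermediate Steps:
S = ⅙ ≈ 0.16667
D = -161/6 (D = (6 + 1)*(⅙ - 4) = 7*(-23/6) = -161/6 ≈ -26.833)
1165*(2*√(D + 3)) = 1165*(2*√(-161/6 + 3)) = 1165*(2*√(-143/6)) = 1165*(2*(I*√858/6)) = 1165*(I*√858/3) = 1165*I*√858/3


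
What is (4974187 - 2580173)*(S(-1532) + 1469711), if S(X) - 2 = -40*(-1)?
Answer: 3518609258542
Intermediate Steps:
S(X) = 42 (S(X) = 2 - 40*(-1) = 2 + 40 = 42)
(4974187 - 2580173)*(S(-1532) + 1469711) = (4974187 - 2580173)*(42 + 1469711) = 2394014*1469753 = 3518609258542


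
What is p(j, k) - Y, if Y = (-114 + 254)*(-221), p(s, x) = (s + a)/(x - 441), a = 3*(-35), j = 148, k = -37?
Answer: 14789277/478 ≈ 30940.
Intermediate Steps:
a = -105
p(s, x) = (-105 + s)/(-441 + x) (p(s, x) = (s - 105)/(x - 441) = (-105 + s)/(-441 + x))
Y = -30940 (Y = 140*(-221) = -30940)
p(j, k) - Y = (-105 + 148)/(-441 - 37) - 1*(-30940) = 43/(-478) + 30940 = -1/478*43 + 30940 = -43/478 + 30940 = 14789277/478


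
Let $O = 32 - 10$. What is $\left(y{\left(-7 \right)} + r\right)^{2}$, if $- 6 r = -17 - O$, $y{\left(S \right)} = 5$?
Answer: $\frac{529}{4} \approx 132.25$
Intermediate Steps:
$O = 22$ ($O = 32 - 10 = 22$)
$r = \frac{13}{2}$ ($r = - \frac{-17 - 22}{6} = \left(- \frac{1}{6}\right) \left(-39\right) = \frac{13}{2} \approx 6.5$)
$\left(y{\left(-7 \right)} + r\right)^{2} = \left(5 + \frac{13}{2}\right)^{2} = \left(\frac{23}{2}\right)^{2} = \frac{529}{4}$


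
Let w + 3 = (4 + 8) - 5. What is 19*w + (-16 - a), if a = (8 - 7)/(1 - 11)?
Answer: 601/10 ≈ 60.100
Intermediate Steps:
w = 4 (w = -3 + ((4 + 8) - 5) = -3 + (12 - 5) = -3 + 7 = 4)
a = -1/10 (a = 1/(-10) = 1*(-1/10) = -1/10 ≈ -0.10000)
19*w + (-16 - a) = 19*4 + (-16 - 1*(-1/10)) = 76 + (-16 + 1/10) = 76 - 159/10 = 601/10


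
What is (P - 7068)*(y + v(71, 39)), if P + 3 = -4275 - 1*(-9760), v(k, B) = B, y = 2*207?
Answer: -718458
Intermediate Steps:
y = 414
P = 5482 (P = -3 + (-4275 - 1*(-9760)) = -3 + (-4275 + 9760) = -3 + 5485 = 5482)
(P - 7068)*(y + v(71, 39)) = (5482 - 7068)*(414 + 39) = -1586*453 = -718458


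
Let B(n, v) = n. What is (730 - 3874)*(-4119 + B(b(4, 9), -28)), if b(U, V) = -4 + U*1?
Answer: 12950136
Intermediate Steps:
b(U, V) = -4 + U
(730 - 3874)*(-4119 + B(b(4, 9), -28)) = (730 - 3874)*(-4119 + (-4 + 4)) = -3144*(-4119 + 0) = -3144*(-4119) = 12950136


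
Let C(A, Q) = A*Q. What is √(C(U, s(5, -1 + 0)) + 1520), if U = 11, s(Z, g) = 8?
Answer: 2*√402 ≈ 40.100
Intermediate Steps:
√(C(U, s(5, -1 + 0)) + 1520) = √(11*8 + 1520) = √(88 + 1520) = √1608 = 2*√402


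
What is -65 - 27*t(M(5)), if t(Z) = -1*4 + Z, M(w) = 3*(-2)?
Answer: 205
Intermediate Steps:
M(w) = -6
t(Z) = -4 + Z
-65 - 27*t(M(5)) = -65 - 27*(-4 - 6) = -65 - 27*(-10) = -65 + 270 = 205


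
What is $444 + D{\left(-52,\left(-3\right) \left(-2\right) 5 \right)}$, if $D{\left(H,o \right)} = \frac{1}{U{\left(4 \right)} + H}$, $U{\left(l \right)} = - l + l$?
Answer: $\frac{23087}{52} \approx 443.98$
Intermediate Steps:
$U{\left(l \right)} = 0$
$D{\left(H,o \right)} = \frac{1}{H}$ ($D{\left(H,o \right)} = \frac{1}{0 + H} = \frac{1}{H}$)
$444 + D{\left(-52,\left(-3\right) \left(-2\right) 5 \right)} = 444 + \frac{1}{-52} = 444 - \frac{1}{52} = \frac{23087}{52}$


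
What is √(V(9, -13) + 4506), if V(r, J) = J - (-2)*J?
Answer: √4467 ≈ 66.836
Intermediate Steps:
V(r, J) = 3*J (V(r, J) = J + 2*J = 3*J)
√(V(9, -13) + 4506) = √(3*(-13) + 4506) = √(-39 + 4506) = √4467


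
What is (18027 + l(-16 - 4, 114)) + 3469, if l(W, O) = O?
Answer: 21610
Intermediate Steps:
(18027 + l(-16 - 4, 114)) + 3469 = (18027 + 114) + 3469 = 18141 + 3469 = 21610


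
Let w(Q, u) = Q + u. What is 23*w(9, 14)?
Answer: 529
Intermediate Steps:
23*w(9, 14) = 23*(9 + 14) = 23*23 = 529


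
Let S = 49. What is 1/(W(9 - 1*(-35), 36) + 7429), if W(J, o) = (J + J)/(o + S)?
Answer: 85/631553 ≈ 0.00013459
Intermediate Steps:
W(J, o) = 2*J/(49 + o) (W(J, o) = (J + J)/(o + 49) = (2*J)/(49 + o) = 2*J/(49 + o))
1/(W(9 - 1*(-35), 36) + 7429) = 1/(2*(9 - 1*(-35))/(49 + 36) + 7429) = 1/(2*(9 + 35)/85 + 7429) = 1/(2*44*(1/85) + 7429) = 1/(88/85 + 7429) = 1/(631553/85) = 85/631553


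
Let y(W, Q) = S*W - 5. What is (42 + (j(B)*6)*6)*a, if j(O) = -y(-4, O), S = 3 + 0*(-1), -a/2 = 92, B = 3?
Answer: -120336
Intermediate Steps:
a = -184 (a = -2*92 = -184)
S = 3 (S = 3 + 0 = 3)
y(W, Q) = -5 + 3*W (y(W, Q) = 3*W - 5 = -5 + 3*W)
j(O) = 17 (j(O) = -(-5 + 3*(-4)) = -(-5 - 12) = -1*(-17) = 17)
(42 + (j(B)*6)*6)*a = (42 + (17*6)*6)*(-184) = (42 + 102*6)*(-184) = (42 + 612)*(-184) = 654*(-184) = -120336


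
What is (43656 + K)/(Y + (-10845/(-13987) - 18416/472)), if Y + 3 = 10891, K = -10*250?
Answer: 33963289348/8953578685 ≈ 3.7933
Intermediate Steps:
K = -2500
Y = 10888 (Y = -3 + 10891 = 10888)
(43656 + K)/(Y + (-10845/(-13987) - 18416/472)) = (43656 - 2500)/(10888 + (-10845/(-13987) - 18416/472)) = 41156/(10888 + (-10845*(-1/13987) - 18416*1/472)) = 41156/(10888 + (10845/13987 - 2302/59)) = 41156/(10888 - 31558219/825233) = 41156/(8953578685/825233) = 41156*(825233/8953578685) = 33963289348/8953578685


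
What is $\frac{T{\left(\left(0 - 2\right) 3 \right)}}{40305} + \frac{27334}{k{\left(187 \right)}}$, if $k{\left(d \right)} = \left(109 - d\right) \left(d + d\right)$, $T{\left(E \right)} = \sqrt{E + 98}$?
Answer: $- \frac{13667}{14586} + \frac{2 \sqrt{23}}{40305} \approx -0.93676$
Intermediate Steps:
$T{\left(E \right)} = \sqrt{98 + E}$
$k{\left(d \right)} = 2 d \left(109 - d\right)$ ($k{\left(d \right)} = \left(109 - d\right) 2 d = 2 d \left(109 - d\right)$)
$\frac{T{\left(\left(0 - 2\right) 3 \right)}}{40305} + \frac{27334}{k{\left(187 \right)}} = \frac{\sqrt{98 + \left(0 - 2\right) 3}}{40305} + \frac{27334}{2 \cdot 187 \left(109 - 187\right)} = \sqrt{98 - 6} \cdot \frac{1}{40305} + \frac{27334}{2 \cdot 187 \left(109 - 187\right)} = \sqrt{98 - 6} \cdot \frac{1}{40305} + \frac{27334}{2 \cdot 187 \left(-78\right)} = \sqrt{92} \cdot \frac{1}{40305} + \frac{27334}{-29172} = 2 \sqrt{23} \cdot \frac{1}{40305} + 27334 \left(- \frac{1}{29172}\right) = \frac{2 \sqrt{23}}{40305} - \frac{13667}{14586} = - \frac{13667}{14586} + \frac{2 \sqrt{23}}{40305}$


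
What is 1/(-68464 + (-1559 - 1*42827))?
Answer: -1/112850 ≈ -8.8613e-6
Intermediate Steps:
1/(-68464 + (-1559 - 1*42827)) = 1/(-68464 + (-1559 - 42827)) = 1/(-68464 - 44386) = 1/(-112850) = -1/112850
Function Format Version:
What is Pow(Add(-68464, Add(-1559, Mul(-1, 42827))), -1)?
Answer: Rational(-1, 112850) ≈ -8.8613e-6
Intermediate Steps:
Pow(Add(-68464, Add(-1559, Mul(-1, 42827))), -1) = Pow(Add(-68464, Add(-1559, -42827)), -1) = Pow(Add(-68464, -44386), -1) = Pow(-112850, -1) = Rational(-1, 112850)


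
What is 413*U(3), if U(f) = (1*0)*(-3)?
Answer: 0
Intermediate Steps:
U(f) = 0 (U(f) = 0*(-3) = 0)
413*U(3) = 413*0 = 0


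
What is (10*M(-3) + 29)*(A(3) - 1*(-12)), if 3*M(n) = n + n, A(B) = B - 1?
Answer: 126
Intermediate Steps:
A(B) = -1 + B
M(n) = 2*n/3 (M(n) = (n + n)/3 = (2*n)/3 = 2*n/3)
(10*M(-3) + 29)*(A(3) - 1*(-12)) = (10*((2/3)*(-3)) + 29)*((-1 + 3) - 1*(-12)) = (10*(-2) + 29)*(2 + 12) = (-20 + 29)*14 = 9*14 = 126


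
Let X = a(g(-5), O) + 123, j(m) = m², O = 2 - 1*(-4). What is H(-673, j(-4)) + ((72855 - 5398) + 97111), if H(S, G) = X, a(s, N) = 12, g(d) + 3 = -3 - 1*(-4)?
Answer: 164703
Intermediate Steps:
O = 6 (O = 2 + 4 = 6)
g(d) = -2 (g(d) = -3 + (-3 - 1*(-4)) = -3 + (-3 + 4) = -3 + 1 = -2)
X = 135 (X = 12 + 123 = 135)
H(S, G) = 135
H(-673, j(-4)) + ((72855 - 5398) + 97111) = 135 + ((72855 - 5398) + 97111) = 135 + (67457 + 97111) = 135 + 164568 = 164703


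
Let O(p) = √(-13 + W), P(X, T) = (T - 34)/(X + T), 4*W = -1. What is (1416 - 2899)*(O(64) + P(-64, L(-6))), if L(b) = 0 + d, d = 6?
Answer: -20762/29 - 1483*I*√53/2 ≈ -715.93 - 5398.2*I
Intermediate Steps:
W = -¼ (W = (¼)*(-1) = -¼ ≈ -0.25000)
L(b) = 6 (L(b) = 0 + 6 = 6)
P(X, T) = (-34 + T)/(T + X)
O(p) = I*√53/2 (O(p) = √(-13 - ¼) = √(-53/4) = I*√53/2)
(1416 - 2899)*(O(64) + P(-64, L(-6))) = (1416 - 2899)*(I*√53/2 + (-34 + 6)/(6 - 64)) = -1483*(I*√53/2 - 28/(-58)) = -1483*(I*√53/2 - 1/58*(-28)) = -1483*(I*√53/2 + 14/29) = -1483*(14/29 + I*√53/2) = -20762/29 - 1483*I*√53/2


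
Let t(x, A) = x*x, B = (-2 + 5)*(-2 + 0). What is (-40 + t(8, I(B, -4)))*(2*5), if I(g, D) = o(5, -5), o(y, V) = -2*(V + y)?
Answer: 240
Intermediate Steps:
B = -6 (B = 3*(-2) = -6)
o(y, V) = -2*V - 2*y
I(g, D) = 0 (I(g, D) = -2*(-5) - 2*5 = 10 - 10 = 0)
t(x, A) = x²
(-40 + t(8, I(B, -4)))*(2*5) = (-40 + 8²)*(2*5) = (-40 + 64)*10 = 24*10 = 240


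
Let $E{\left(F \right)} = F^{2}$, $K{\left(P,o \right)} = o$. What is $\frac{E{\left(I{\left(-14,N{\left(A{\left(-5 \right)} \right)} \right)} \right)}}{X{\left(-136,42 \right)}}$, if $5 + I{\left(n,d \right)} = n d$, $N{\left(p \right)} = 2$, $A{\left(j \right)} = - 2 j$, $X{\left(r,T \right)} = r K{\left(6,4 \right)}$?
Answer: $- \frac{1089}{544} \approx -2.0018$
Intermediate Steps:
$X{\left(r,T \right)} = 4 r$ ($X{\left(r,T \right)} = r 4 = 4 r$)
$I{\left(n,d \right)} = -5 + d n$ ($I{\left(n,d \right)} = -5 + n d = -5 + d n$)
$\frac{E{\left(I{\left(-14,N{\left(A{\left(-5 \right)} \right)} \right)} \right)}}{X{\left(-136,42 \right)}} = \frac{\left(-5 + 2 \left(-14\right)\right)^{2}}{4 \left(-136\right)} = \frac{\left(-5 - 28\right)^{2}}{-544} = \left(-33\right)^{2} \left(- \frac{1}{544}\right) = 1089 \left(- \frac{1}{544}\right) = - \frac{1089}{544}$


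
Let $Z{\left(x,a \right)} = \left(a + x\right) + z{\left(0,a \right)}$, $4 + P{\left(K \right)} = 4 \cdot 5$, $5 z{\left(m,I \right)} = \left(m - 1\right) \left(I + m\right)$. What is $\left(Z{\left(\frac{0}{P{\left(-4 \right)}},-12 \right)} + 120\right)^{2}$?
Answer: $\frac{304704}{25} \approx 12188.0$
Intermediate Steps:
$z{\left(m,I \right)} = \frac{\left(-1 + m\right) \left(I + m\right)}{5}$ ($z{\left(m,I \right)} = \frac{\left(m - 1\right) \left(I + m\right)}{5} = \frac{\left(-1 + m\right) \left(I + m\right)}{5}$)
$P{\left(K \right)} = 16$ ($P{\left(K \right)} = -4 + 4 \cdot 5 = -4 + 20 = 16$)
$Z{\left(x,a \right)} = x + \frac{4 a}{5}$ ($Z{\left(x,a \right)} = \left(a + x\right) + \left(- \frac{a}{5} - 0 + \frac{0^{2}}{5} + \frac{1}{5} a 0\right) = \left(a + x\right) + \left(- \frac{a}{5} + 0 + \frac{1}{5} \cdot 0 + 0\right) = \left(a + x\right) + \left(- \frac{a}{5} + 0 + 0 + 0\right) = \left(a + x\right) - \frac{a}{5} = x + \frac{4 a}{5}$)
$\left(Z{\left(\frac{0}{P{\left(-4 \right)}},-12 \right)} + 120\right)^{2} = \left(\left(\frac{0}{16} + \frac{4}{5} \left(-12\right)\right) + 120\right)^{2} = \left(\left(0 \cdot \frac{1}{16} - \frac{48}{5}\right) + 120\right)^{2} = \left(\left(0 - \frac{48}{5}\right) + 120\right)^{2} = \left(- \frac{48}{5} + 120\right)^{2} = \left(\frac{552}{5}\right)^{2} = \frac{304704}{25}$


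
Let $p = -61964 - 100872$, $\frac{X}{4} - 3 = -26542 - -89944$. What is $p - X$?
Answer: $-416456$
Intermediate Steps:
$X = 253620$ ($X = 12 + 4 \left(-26542 - -89944\right) = 12 + 4 \left(-26542 + 89944\right) = 12 + 4 \cdot 63402 = 12 + 253608 = 253620$)
$p = -162836$ ($p = -61964 - 100872 = -162836$)
$p - X = -162836 - 253620 = -416456$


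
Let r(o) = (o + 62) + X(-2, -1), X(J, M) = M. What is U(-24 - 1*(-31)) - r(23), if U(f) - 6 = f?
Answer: -71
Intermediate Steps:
U(f) = 6 + f
r(o) = 61 + o (r(o) = (o + 62) - 1 = (62 + o) - 1 = 61 + o)
U(-24 - 1*(-31)) - r(23) = (6 + (-24 - 1*(-31))) - (61 + 23) = (6 + (-24 + 31)) - 1*84 = (6 + 7) - 84 = 13 - 84 = -71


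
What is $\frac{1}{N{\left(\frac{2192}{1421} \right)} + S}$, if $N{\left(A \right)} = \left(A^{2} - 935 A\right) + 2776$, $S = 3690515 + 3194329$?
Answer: $\frac{2019241}{13904857133364} \approx 1.4522 \cdot 10^{-7}$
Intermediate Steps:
$S = 6884844$
$N{\left(A \right)} = 2776 + A^{2} - 935 A$
$\frac{1}{N{\left(\frac{2192}{1421} \right)} + S} = \frac{1}{\left(2776 + \left(\frac{2192}{1421}\right)^{2} - 935 \cdot \frac{2192}{1421}\right) + 6884844} = \frac{1}{\left(2776 + \left(2192 \cdot \frac{1}{1421}\right)^{2} - 935 \cdot 2192 \cdot \frac{1}{1421}\right) + 6884844} = \frac{1}{\left(2776 + \left(\frac{2192}{1421}\right)^{2} - \frac{2049520}{1421}\right) + 6884844} = \frac{1}{\left(2776 + \frac{4804864}{2019241} - \frac{2049520}{1421}\right) + 6884844} = \frac{1}{\frac{2697849960}{2019241} + 6884844} = \frac{1}{\frac{13904857133364}{2019241}} = \frac{2019241}{13904857133364}$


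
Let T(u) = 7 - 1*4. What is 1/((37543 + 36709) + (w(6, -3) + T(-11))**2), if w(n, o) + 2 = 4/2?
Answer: 1/74261 ≈ 1.3466e-5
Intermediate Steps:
w(n, o) = 0 (w(n, o) = -2 + 4/2 = -2 + 4*(1/2) = -2 + 2 = 0)
T(u) = 3 (T(u) = 7 - 4 = 3)
1/((37543 + 36709) + (w(6, -3) + T(-11))**2) = 1/((37543 + 36709) + (0 + 3)**2) = 1/(74252 + 3**2) = 1/(74252 + 9) = 1/74261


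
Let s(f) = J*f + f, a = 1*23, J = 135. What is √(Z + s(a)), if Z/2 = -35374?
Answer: 14*I*√345 ≈ 260.04*I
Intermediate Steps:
a = 23
s(f) = 136*f (s(f) = 135*f + f = 136*f)
Z = -70748 (Z = 2*(-35374) = -70748)
√(Z + s(a)) = √(-70748 + 136*23) = √(-70748 + 3128) = √(-67620) = 14*I*√345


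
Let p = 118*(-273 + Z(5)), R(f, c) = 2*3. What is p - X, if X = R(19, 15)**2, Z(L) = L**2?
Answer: -29300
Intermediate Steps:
R(f, c) = 6
X = 36 (X = 6**2 = 36)
p = -29264 (p = 118*(-273 + 5**2) = 118*(-273 + 25) = 118*(-248) = -29264)
p - X = -29264 - 1*36 = -29264 - 36 = -29300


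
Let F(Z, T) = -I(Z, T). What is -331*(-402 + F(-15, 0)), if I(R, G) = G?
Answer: 133062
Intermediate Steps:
F(Z, T) = -T
-331*(-402 + F(-15, 0)) = -331*(-402 - 1*0) = -331*(-402 + 0) = -331*(-402) = 133062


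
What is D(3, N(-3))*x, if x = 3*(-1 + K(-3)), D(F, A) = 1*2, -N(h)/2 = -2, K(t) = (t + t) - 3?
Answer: -60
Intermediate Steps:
K(t) = -3 + 2*t (K(t) = 2*t - 3 = -3 + 2*t)
N(h) = 4 (N(h) = -2*(-2) = 4)
D(F, A) = 2
x = -30 (x = 3*(-1 + (-3 + 2*(-3))) = 3*(-1 + (-3 - 6)) = 3*(-1 - 9) = 3*(-10) = -30)
D(3, N(-3))*x = 2*(-30) = -60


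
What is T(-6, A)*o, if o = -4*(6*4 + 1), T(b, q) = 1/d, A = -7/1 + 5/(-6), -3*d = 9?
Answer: 100/3 ≈ 33.333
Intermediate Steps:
d = -3 (d = -1/3*9 = -3)
A = -47/6 (A = -7*1 + 5*(-1/6) = -7 - 5/6 = -47/6 ≈ -7.8333)
T(b, q) = -1/3 (T(b, q) = 1/(-3) = -1/3)
o = -100 (o = -4*(24 + 1) = -4*25 = -100)
T(-6, A)*o = -1/3*(-100) = 100/3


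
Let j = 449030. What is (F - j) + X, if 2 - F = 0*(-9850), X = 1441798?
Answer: 992770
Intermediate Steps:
F = 2 (F = 2 - 0*(-9850) = 2 - 1*0 = 2 + 0 = 2)
(F - j) + X = (2 - 1*449030) + 1441798 = (2 - 449030) + 1441798 = -449028 + 1441798 = 992770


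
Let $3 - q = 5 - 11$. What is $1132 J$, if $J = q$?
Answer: $10188$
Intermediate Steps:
$q = 9$ ($q = 3 - \left(5 - 11\right) = 3 - -6 = 3 + 6 = 9$)
$J = 9$
$1132 J = 1132 \cdot 9 = 10188$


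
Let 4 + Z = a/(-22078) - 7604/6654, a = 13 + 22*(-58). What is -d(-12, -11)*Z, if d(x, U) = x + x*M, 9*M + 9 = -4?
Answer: 2988420632/110180259 ≈ 27.123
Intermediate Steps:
M = -13/9 (M = -1 + (1/9)*(-4) = -1 - 4/9 = -13/9 ≈ -1.4444)
a = -1263 (a = 13 - 1276 = -1263)
d(x, U) = -4*x/9 (d(x, U) = x + x*(-13/9) = x - 13*x/9 = -4*x/9)
Z = -373552579/73453506 (Z = -4 + (-1263/(-22078) - 7604/6654) = -4 + (-1263*(-1/22078) - 7604*1/6654) = -4 + (1263/22078 - 3802/3327) = -4 - 79738555/73453506 = -373552579/73453506 ≈ -5.0856)
-d(-12, -11)*Z = -(-4/9*(-12))*(-373552579)/73453506 = -16*(-373552579)/(3*73453506) = -1*(-2988420632/110180259) = 2988420632/110180259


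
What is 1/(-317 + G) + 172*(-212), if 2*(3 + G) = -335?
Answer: -35552402/975 ≈ -36464.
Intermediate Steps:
G = -341/2 (G = -3 + (½)*(-335) = -3 - 335/2 = -341/2 ≈ -170.50)
1/(-317 + G) + 172*(-212) = 1/(-317 - 341/2) + 172*(-212) = 1/(-975/2) - 36464 = -2/975 - 36464 = -35552402/975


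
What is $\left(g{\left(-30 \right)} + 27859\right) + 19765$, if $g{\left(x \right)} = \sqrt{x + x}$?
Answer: $47624 + 2 i \sqrt{15} \approx 47624.0 + 7.746 i$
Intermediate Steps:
$g{\left(x \right)} = \sqrt{2} \sqrt{x}$ ($g{\left(x \right)} = \sqrt{2 x} = \sqrt{2} \sqrt{x}$)
$\left(g{\left(-30 \right)} + 27859\right) + 19765 = \left(\sqrt{2} \sqrt{-30} + 27859\right) + 19765 = \left(\sqrt{2} i \sqrt{30} + 27859\right) + 19765 = \left(2 i \sqrt{15} + 27859\right) + 19765 = \left(27859 + 2 i \sqrt{15}\right) + 19765 = 47624 + 2 i \sqrt{15}$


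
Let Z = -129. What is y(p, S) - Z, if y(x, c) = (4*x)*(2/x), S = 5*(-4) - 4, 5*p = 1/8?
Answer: 137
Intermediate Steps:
p = 1/40 (p = (⅕)/8 = (⅕)*(⅛) = 1/40 ≈ 0.025000)
S = -24 (S = -20 - 4 = -24)
y(x, c) = 8
y(p, S) - Z = 8 - 1*(-129) = 8 + 129 = 137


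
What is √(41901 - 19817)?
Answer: 2*√5521 ≈ 148.61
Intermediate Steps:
√(41901 - 19817) = √22084 = 2*√5521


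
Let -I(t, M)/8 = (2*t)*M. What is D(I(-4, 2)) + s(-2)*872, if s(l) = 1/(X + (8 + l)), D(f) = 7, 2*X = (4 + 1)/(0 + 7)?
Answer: 12831/89 ≈ 144.17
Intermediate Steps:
X = 5/14 (X = ((4 + 1)/(0 + 7))/2 = (5/7)/2 = (5*(⅐))/2 = (½)*(5/7) = 5/14 ≈ 0.35714)
I(t, M) = -16*M*t (I(t, M) = -8*2*t*M = -16*M*t)
s(l) = 1/(117/14 + l) (s(l) = 1/(5/14 + (8 + l)) = 1/(117/14 + l))
D(I(-4, 2)) + s(-2)*872 = 7 + (14/(117 + 14*(-2)))*872 = 7 + (14/(117 - 28))*872 = 7 + (14/89)*872 = 7 + 12208/89 = 12831/89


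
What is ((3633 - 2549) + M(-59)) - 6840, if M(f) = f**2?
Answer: -2275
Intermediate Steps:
((3633 - 2549) + M(-59)) - 6840 = ((3633 - 2549) + (-59)**2) - 6840 = (1084 + 3481) - 6840 = 4565 - 6840 = -2275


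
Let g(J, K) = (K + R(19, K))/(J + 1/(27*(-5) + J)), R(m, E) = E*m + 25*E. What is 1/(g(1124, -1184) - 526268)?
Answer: -1111637/585071674636 ≈ -1.9000e-6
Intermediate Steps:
R(m, E) = 25*E + E*m
g(J, K) = 45*K/(J + 1/(-135 + J)) (g(J, K) = (K + K*(25 + 19))/(J + 1/(27*(-5) + J)) = (K + K*44)/(J + 1/(-135 + J)) = (K + 44*K)/(J + 1/(-135 + J)) = (45*K)/(J + 1/(-135 + J)) = 45*K/(J + 1/(-135 + J)))
1/(g(1124, -1184) - 526268) = 1/(45*(-1184)*(-135 + 1124)/(1 + 1124**2 - 135*1124) - 526268) = 1/(45*(-1184)*989/(1 + 1263376 - 151740) - 526268) = 1/(45*(-1184)*989/1111637 - 526268) = 1/(45*(-1184)*(1/1111637)*989 - 526268) = 1/(-52693920/1111637 - 526268) = 1/(-585071674636/1111637) = -1111637/585071674636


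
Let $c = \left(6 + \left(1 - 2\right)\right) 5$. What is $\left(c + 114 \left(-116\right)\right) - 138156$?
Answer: $-151355$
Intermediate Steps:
$c = 25$ ($c = \left(6 + \left(1 - 2\right)\right) 5 = \left(6 - 1\right) 5 = 5 \cdot 5 = 25$)
$\left(c + 114 \left(-116\right)\right) - 138156 = \left(25 + 114 \left(-116\right)\right) - 138156 = \left(25 - 13224\right) - 138156 = -13199 - 138156 = -151355$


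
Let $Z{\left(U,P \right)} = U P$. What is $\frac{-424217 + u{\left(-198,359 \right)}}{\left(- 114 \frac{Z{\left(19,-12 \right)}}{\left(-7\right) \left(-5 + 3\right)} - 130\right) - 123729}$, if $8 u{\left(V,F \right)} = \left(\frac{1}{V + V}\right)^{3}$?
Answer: $\frac{1475236513884679}{424269742634496} \approx 3.4771$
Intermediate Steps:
$Z{\left(U,P \right)} = P U$
$u{\left(V,F \right)} = \frac{1}{64 V^{3}}$ ($u{\left(V,F \right)} = \frac{\left(\frac{1}{V + V}\right)^{3}}{8} = \frac{\left(\frac{1}{2 V}\right)^{3}}{8} = \frac{\frac{1}{8} \frac{1}{V^{3}}}{8} = \frac{1}{64 V^{3}}$)
$\frac{-424217 + u{\left(-198,359 \right)}}{\left(- 114 \frac{Z{\left(19,-12 \right)}}{\left(-7\right) \left(-5 + 3\right)} - 130\right) - 123729} = \frac{-424217 + \frac{1}{64 \left(-7762392\right)}}{\left(- 114 \frac{\left(-12\right) 19}{\left(-7\right) \left(-5 + 3\right)} - 130\right) - 123729} = \frac{-424217 + \frac{1}{64} \left(- \frac{1}{7762392}\right)}{\left(- 114 \left(- \frac{228}{\left(-7\right) \left(-2\right)}\right) - 130\right) - 123729} = \frac{-424217 - \frac{1}{496793088}}{\left(- 114 \left(- \frac{228}{14}\right) - 130\right) - 123729} = - \frac{210748073412097}{496793088 \left(\left(- 114 \left(\left(-228\right) \frac{1}{14}\right) - 130\right) - 123729\right)} = - \frac{210748073412097}{496793088 \left(\left(\left(-114\right) \left(- \frac{114}{7}\right) - 130\right) - 123729\right)} = - \frac{210748073412097}{496793088 \left(\left(\frac{12996}{7} - 130\right) - 123729\right)} = - \frac{210748073412097}{496793088 \left(\frac{12086}{7} - 123729\right)} = - \frac{210748073412097}{496793088 \left(- \frac{854017}{7}\right)} = \left(- \frac{210748073412097}{496793088}\right) \left(- \frac{7}{854017}\right) = \frac{1475236513884679}{424269742634496}$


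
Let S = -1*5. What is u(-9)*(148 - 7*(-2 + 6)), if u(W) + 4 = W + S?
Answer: -2160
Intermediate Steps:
S = -5
u(W) = -9 + W (u(W) = -4 + (W - 5) = -4 + (-5 + W) = -9 + W)
u(-9)*(148 - 7*(-2 + 6)) = (-9 - 9)*(148 - 7*(-2 + 6)) = -18*(148 - 7*4) = -18*(148 - 28) = -18*120 = -2160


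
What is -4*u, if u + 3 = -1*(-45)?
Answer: -168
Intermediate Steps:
u = 42 (u = -3 - 1*(-45) = -3 + 45 = 42)
-4*u = -4*42 = -168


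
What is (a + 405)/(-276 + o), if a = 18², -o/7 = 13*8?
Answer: -729/1004 ≈ -0.72610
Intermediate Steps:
o = -728 (o = -91*8 = -7*104 = -728)
a = 324
(a + 405)/(-276 + o) = (324 + 405)/(-276 - 728) = 729/(-1004) = 729*(-1/1004) = -729/1004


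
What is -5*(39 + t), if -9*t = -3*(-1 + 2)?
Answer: -590/3 ≈ -196.67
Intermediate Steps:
t = 1/3 (t = -(-1)*(-1 + 2)/3 = -(-1)/3 = -1/9*(-3) = 1/3 ≈ 0.33333)
-5*(39 + t) = -5*(39 + 1/3) = -5*118/3 = -590/3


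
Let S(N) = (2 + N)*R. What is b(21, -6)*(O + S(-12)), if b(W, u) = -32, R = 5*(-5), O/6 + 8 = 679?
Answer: -136832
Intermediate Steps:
O = 4026 (O = -48 + 6*679 = -48 + 4074 = 4026)
R = -25
S(N) = -50 - 25*N (S(N) = (2 + N)*(-25) = -50 - 25*N)
b(21, -6)*(O + S(-12)) = -32*(4026 + (-50 - 25*(-12))) = -32*(4026 + (-50 + 300)) = -32*(4026 + 250) = -32*4276 = -136832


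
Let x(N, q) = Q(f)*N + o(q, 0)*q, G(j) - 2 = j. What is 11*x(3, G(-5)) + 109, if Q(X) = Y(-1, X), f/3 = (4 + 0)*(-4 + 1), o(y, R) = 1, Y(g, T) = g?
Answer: 43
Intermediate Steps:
G(j) = 2 + j
f = -36 (f = 3*((4 + 0)*(-4 + 1)) = 3*(4*(-3)) = 3*(-12) = -36)
Q(X) = -1
x(N, q) = q - N (x(N, q) = -N + 1*q = -N + q = q - N)
11*x(3, G(-5)) + 109 = 11*((2 - 5) - 1*3) + 109 = 11*(-3 - 3) + 109 = 11*(-6) + 109 = -66 + 109 = 43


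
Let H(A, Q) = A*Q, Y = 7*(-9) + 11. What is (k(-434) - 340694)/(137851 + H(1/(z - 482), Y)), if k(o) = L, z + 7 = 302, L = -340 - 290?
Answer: -63827588/25778189 ≈ -2.4760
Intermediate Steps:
Y = -52 (Y = -63 + 11 = -52)
L = -630
z = 295 (z = -7 + 302 = 295)
k(o) = -630
(k(-434) - 340694)/(137851 + H(1/(z - 482), Y)) = (-630 - 340694)/(137851 - 52/(295 - 482)) = -341324/(137851 - 52/(-187)) = -341324/(137851 - 1/187*(-52)) = -341324/(137851 + 52/187) = -341324/25778189/187 = -341324*187/25778189 = -63827588/25778189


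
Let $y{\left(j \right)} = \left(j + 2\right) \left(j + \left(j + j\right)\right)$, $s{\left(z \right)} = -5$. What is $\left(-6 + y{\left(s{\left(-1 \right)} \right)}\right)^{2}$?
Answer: $1521$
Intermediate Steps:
$y{\left(j \right)} = 3 j \left(2 + j\right)$ ($y{\left(j \right)} = \left(2 + j\right) \left(j + 2 j\right) = \left(2 + j\right) 3 j = 3 j \left(2 + j\right)$)
$\left(-6 + y{\left(s{\left(-1 \right)} \right)}\right)^{2} = \left(-6 + 3 \left(-5\right) \left(2 - 5\right)\right)^{2} = \left(-6 + 3 \left(-5\right) \left(-3\right)\right)^{2} = \left(-6 + 45\right)^{2} = 39^{2} = 1521$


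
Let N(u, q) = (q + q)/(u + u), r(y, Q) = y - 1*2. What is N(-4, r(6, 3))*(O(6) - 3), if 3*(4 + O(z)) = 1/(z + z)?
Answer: 251/36 ≈ 6.9722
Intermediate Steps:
r(y, Q) = -2 + y (r(y, Q) = y - 2 = -2 + y)
O(z) = -4 + 1/(6*z) (O(z) = -4 + 1/(3*(z + z)) = -4 + 1/(3*((2*z))) = -4 + (1/(2*z))/3 = -4 + 1/(6*z))
N(u, q) = q/u (N(u, q) = (2*q)/((2*u)) = (2*q)*(1/(2*u)) = q/u)
N(-4, r(6, 3))*(O(6) - 3) = ((-2 + 6)/(-4))*((-4 + (⅙)/6) - 3) = (4*(-¼))*((-4 + (⅙)*(⅙)) - 3) = -((-4 + 1/36) - 3) = -(-143/36 - 3) = -1*(-251/36) = 251/36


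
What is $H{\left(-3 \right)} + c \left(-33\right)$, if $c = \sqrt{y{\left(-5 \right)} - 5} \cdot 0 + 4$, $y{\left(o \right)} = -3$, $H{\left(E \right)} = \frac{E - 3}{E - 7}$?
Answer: $- \frac{657}{5} \approx -131.4$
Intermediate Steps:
$H{\left(E \right)} = \frac{-3 + E}{-7 + E}$
$c = 4$ ($c = \sqrt{-3 - 5} \cdot 0 + 4 = \sqrt{-8} \cdot 0 + 4 = 2 i \sqrt{2} \cdot 0 + 4 = 0 + 4 = 4$)
$H{\left(-3 \right)} + c \left(-33\right) = \frac{-3 - 3}{-7 - 3} + 4 \left(-33\right) = \frac{1}{-10} \left(-6\right) - 132 = \left(- \frac{1}{10}\right) \left(-6\right) - 132 = \frac{3}{5} - 132 = - \frac{657}{5}$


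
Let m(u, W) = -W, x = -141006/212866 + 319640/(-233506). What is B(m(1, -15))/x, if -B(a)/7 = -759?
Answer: -66021314696337/25241558819 ≈ -2615.6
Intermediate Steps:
x = -25241558819/12426372049 (x = -141006*1/212866 + 319640*(-1/233506) = -70503/106433 - 159820/116753 = -25241558819/12426372049 ≈ -2.0313)
B(a) = 5313 (B(a) = -7*(-759) = 5313)
B(m(1, -15))/x = 5313/(-25241558819/12426372049) = 5313*(-12426372049/25241558819) = -66021314696337/25241558819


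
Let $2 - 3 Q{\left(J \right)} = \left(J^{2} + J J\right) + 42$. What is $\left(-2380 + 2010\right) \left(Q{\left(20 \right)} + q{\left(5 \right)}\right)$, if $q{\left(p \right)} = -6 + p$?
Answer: $103970$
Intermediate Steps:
$Q{\left(J \right)} = - \frac{40}{3} - \frac{2 J^{2}}{3}$ ($Q{\left(J \right)} = \frac{2}{3} - \frac{\left(J^{2} + J J\right) + 42}{3} = \frac{2}{3} - \frac{\left(J^{2} + J^{2}\right) + 42}{3} = \frac{2}{3} - \frac{2 J^{2} + 42}{3} = \frac{2}{3} - \frac{42 + 2 J^{2}}{3} = \frac{2}{3} - \left(14 + \frac{2 J^{2}}{3}\right) = - \frac{40}{3} - \frac{2 J^{2}}{3}$)
$\left(-2380 + 2010\right) \left(Q{\left(20 \right)} + q{\left(5 \right)}\right) = \left(-2380 + 2010\right) \left(\left(- \frac{40}{3} - \frac{2 \cdot 20^{2}}{3}\right) + \left(-6 + 5\right)\right) = - 370 \left(\left(- \frac{40}{3} - \frac{800}{3}\right) - 1\right) = - 370 \left(-280 - 1\right) = \left(-370\right) \left(-281\right) = 103970$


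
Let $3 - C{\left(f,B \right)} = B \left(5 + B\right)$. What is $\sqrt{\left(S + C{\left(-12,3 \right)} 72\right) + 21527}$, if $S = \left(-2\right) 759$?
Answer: $\sqrt{18497} \approx 136.0$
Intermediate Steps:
$C{\left(f,B \right)} = 3 - B \left(5 + B\right)$
$S = -1518$
$\sqrt{\left(S + C{\left(-12,3 \right)} 72\right) + 21527} = \sqrt{\left(-1518 + \left(3 - 3^{2} - 15\right) 72\right) + 21527} = \sqrt{\left(-1518 + \left(3 - 9 - 15\right) 72\right) + 21527} = \sqrt{\left(-1518 - 1512\right) + 21527} = \sqrt{-3030 + 21527} = \sqrt{18497}$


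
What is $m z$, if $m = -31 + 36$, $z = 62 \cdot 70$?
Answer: $21700$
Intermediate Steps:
$z = 4340$
$m = 5$
$m z = 5 \cdot 4340 = 21700$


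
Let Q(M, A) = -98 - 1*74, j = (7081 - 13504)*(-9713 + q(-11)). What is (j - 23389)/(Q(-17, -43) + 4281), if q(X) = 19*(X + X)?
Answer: 65048024/4109 ≈ 15831.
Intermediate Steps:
q(X) = 38*X (q(X) = 19*(2*X) = 38*X)
j = 65071413 (j = (7081 - 13504)*(-9713 + 38*(-11)) = -6423*(-9713 - 418) = -6423*(-10131) = 65071413)
Q(M, A) = -172 (Q(M, A) = -98 - 74 = -172)
(j - 23389)/(Q(-17, -43) + 4281) = (65071413 - 23389)/(-172 + 4281) = 65048024/4109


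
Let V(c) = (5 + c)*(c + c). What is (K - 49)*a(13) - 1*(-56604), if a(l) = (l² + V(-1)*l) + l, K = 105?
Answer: 60972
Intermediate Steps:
V(c) = 2*c*(5 + c) (V(c) = (5 + c)*(2*c) = 2*c*(5 + c))
a(l) = l² - 7*l (a(l) = (l² + (2*(-1)*(5 - 1))*l) + l = (l² + (2*(-1)*4)*l) + l = (l² - 8*l) + l = l² - 7*l)
(K - 49)*a(13) - 1*(-56604) = (105 - 49)*(13*(-7 + 13)) - 1*(-56604) = 56*(13*6) + 56604 = 56*78 + 56604 = 4368 + 56604 = 60972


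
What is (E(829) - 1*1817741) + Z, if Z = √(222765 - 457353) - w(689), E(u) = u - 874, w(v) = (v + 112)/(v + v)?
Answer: -2504909909/1378 + 2*I*√58647 ≈ -1.8178e+6 + 484.34*I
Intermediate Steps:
w(v) = (112 + v)/(2*v) (w(v) = (112 + v)/((2*v)) = (112 + v)*(1/(2*v)) = (112 + v)/(2*v))
E(u) = -874 + u
Z = -801/1378 + 2*I*√58647 (Z = √(222765 - 457353) - (112 + 689)/(2*689) = √(-234588) - 801/(2*689) = 2*I*√58647 - 1*801/1378 = 2*I*√58647 - 801/1378 = -801/1378 + 2*I*√58647 ≈ -0.58128 + 484.34*I)
(E(829) - 1*1817741) + Z = ((-874 + 829) - 1*1817741) + (-801/1378 + 2*I*√58647) = (-45 - 1817741) + (-801/1378 + 2*I*√58647) = -1817786 + (-801/1378 + 2*I*√58647) = -2504909909/1378 + 2*I*√58647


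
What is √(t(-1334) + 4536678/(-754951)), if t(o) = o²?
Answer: √1014256318854681178/754951 ≈ 1334.0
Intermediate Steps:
√(t(-1334) + 4536678/(-754951)) = √((-1334)² + 4536678/(-754951)) = √(1779556 + 4536678*(-1/754951)) = √(1779556 - 4536678/754951) = √(1343473045078/754951) = √1014256318854681178/754951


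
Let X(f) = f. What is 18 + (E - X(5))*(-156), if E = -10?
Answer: 2358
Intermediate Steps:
18 + (E - X(5))*(-156) = 18 + (-10 - 1*5)*(-156) = 18 + (-10 - 5)*(-156) = 18 - 15*(-156) = 18 + 2340 = 2358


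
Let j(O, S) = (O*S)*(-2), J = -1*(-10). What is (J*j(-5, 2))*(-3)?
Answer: -600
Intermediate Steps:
J = 10
j(O, S) = -2*O*S
(J*j(-5, 2))*(-3) = (10*(-2*(-5)*2))*(-3) = (10*20)*(-3) = 200*(-3) = -600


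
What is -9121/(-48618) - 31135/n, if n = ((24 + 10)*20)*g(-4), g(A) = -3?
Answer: 51077609/3306024 ≈ 15.450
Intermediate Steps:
n = -2040 (n = ((24 + 10)*20)*(-3) = (34*20)*(-3) = 680*(-3) = -2040)
-9121/(-48618) - 31135/n = -9121/(-48618) - 31135/(-2040) = -9121*(-1/48618) - 31135*(-1/2040) = 9121/48618 + 6227/408 = 51077609/3306024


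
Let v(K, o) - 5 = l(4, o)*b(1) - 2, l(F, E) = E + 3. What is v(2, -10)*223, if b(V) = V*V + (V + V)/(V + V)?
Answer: -2453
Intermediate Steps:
b(V) = 1 + V² (b(V) = V² + (2*V)/((2*V)) = V² + (2*V)*(1/(2*V)) = V² + 1 = 1 + V²)
l(F, E) = 3 + E
v(K, o) = 9 + 2*o (v(K, o) = 5 + ((3 + o)*(1 + 1²) - 2) = 5 + ((3 + o)*(1 + 1) - 2) = 5 + ((3 + o)*2 - 2) = 5 + ((6 + 2*o) - 2) = 5 + (4 + 2*o) = 9 + 2*o)
v(2, -10)*223 = (9 + 2*(-10))*223 = (9 - 20)*223 = -11*223 = -2453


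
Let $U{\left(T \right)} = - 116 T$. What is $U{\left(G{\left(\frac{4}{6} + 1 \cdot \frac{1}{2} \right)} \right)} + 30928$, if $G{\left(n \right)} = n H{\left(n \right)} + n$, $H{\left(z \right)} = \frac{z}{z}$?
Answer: $\frac{91972}{3} \approx 30657.0$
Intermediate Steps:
$H{\left(z \right)} = 1$
$G{\left(n \right)} = 2 n$ ($G{\left(n \right)} = n 1 + n = n + n = 2 n$)
$U{\left(G{\left(\frac{4}{6} + 1 \cdot \frac{1}{2} \right)} \right)} + 30928 = - 116 \cdot 2 \left(\frac{4}{6} + 1 \cdot \frac{1}{2}\right) + 30928 = - 116 \cdot 2 \left(4 \cdot \frac{1}{6} + 1 \cdot \frac{1}{2}\right) + 30928 = - 116 \cdot 2 \left(\frac{2}{3} + \frac{1}{2}\right) + 30928 = - 116 \cdot 2 \cdot \frac{7}{6} + 30928 = \left(-116\right) \frac{7}{3} + 30928 = - \frac{812}{3} + 30928 = \frac{91972}{3}$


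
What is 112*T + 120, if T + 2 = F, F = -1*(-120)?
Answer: 13336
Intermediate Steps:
F = 120
T = 118 (T = -2 + 120 = 118)
112*T + 120 = 112*118 + 120 = 13216 + 120 = 13336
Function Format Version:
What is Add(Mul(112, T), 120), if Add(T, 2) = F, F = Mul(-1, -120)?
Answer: 13336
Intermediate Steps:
F = 120
T = 118 (T = Add(-2, 120) = 118)
Add(Mul(112, T), 120) = Add(Mul(112, 118), 120) = Add(13216, 120) = 13336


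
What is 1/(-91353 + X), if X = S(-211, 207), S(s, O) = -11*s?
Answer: -1/89032 ≈ -1.1232e-5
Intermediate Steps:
X = 2321 (X = -11*(-211) = 2321)
1/(-91353 + X) = 1/(-91353 + 2321) = 1/(-89032) = -1/89032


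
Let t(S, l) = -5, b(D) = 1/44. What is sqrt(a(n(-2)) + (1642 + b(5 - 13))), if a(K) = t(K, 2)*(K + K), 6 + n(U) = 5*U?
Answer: sqrt(872179)/22 ≈ 42.450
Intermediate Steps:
b(D) = 1/44
n(U) = -6 + 5*U
a(K) = -10*K (a(K) = -5*(K + K) = -10*K)
sqrt(a(n(-2)) + (1642 + b(5 - 13))) = sqrt(-10*(-6 + 5*(-2)) + (1642 + 1/44)) = sqrt(-10*(-6 - 10) + 72249/44) = sqrt(-10*(-16) + 72249/44) = sqrt(160 + 72249/44) = sqrt(79289/44) = sqrt(872179)/22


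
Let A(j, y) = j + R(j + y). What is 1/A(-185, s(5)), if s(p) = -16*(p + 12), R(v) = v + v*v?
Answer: 1/208207 ≈ 4.8029e-6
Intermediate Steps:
R(v) = v + v**2
s(p) = -192 - 16*p (s(p) = -16*(12 + p) = -192 - 16*p)
A(j, y) = j + (j + y)*(1 + j + y) (A(j, y) = j + (j + y)*(1 + (j + y)) = j + (j + y)*(1 + j + y))
1/A(-185, s(5)) = 1/(-185 + (-185 + (-192 - 16*5))*(1 - 185 + (-192 - 16*5))) = 1/(-185 + (-185 + (-192 - 80))*(1 - 185 + (-192 - 80))) = 1/(-185 + (-185 - 272)*(1 - 185 - 272)) = 1/(-185 - 457*(-456)) = 1/(-185 + 208392) = 1/208207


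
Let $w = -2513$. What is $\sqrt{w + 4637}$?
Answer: $6 \sqrt{59} \approx 46.087$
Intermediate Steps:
$\sqrt{w + 4637} = \sqrt{-2513 + 4637} = \sqrt{2124} = 6 \sqrt{59}$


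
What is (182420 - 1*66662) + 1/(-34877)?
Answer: 4037291765/34877 ≈ 1.1576e+5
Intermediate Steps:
(182420 - 1*66662) + 1/(-34877) = (182420 - 66662) - 1/34877 = 115758 - 1/34877 = 4037291765/34877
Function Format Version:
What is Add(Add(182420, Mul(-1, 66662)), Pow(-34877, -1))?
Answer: Rational(4037291765, 34877) ≈ 1.1576e+5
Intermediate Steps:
Add(Add(182420, Mul(-1, 66662)), Pow(-34877, -1)) = Add(Add(182420, -66662), Rational(-1, 34877)) = Add(115758, Rational(-1, 34877)) = Rational(4037291765, 34877)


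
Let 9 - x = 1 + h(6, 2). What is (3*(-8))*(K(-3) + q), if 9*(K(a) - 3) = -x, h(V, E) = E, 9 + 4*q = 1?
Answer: -8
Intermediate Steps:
q = -2 (q = -9/4 + (¼)*1 = -9/4 + ¼ = -2)
x = 6 (x = 9 - (1 + 2) = 9 - 1*3 = 9 - 3 = 6)
K(a) = 7/3 (K(a) = 3 + (-1*6)/9 = 3 + (⅑)*(-6) = 3 - ⅔ = 7/3)
(3*(-8))*(K(-3) + q) = (3*(-8))*(7/3 - 2) = -24*⅓ = -8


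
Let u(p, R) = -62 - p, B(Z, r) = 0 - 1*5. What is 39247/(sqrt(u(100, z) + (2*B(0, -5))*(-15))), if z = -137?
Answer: -39247*I*sqrt(3)/6 ≈ -11330.0*I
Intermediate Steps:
B(Z, r) = -5 (B(Z, r) = 0 - 5 = -5)
39247/(sqrt(u(100, z) + (2*B(0, -5))*(-15))) = 39247/(sqrt((-62 - 1*100) + (2*(-5))*(-15))) = 39247/(sqrt((-62 - 100) - 10*(-15))) = 39247/(sqrt(-162 + 150)) = 39247/(sqrt(-12)) = 39247/((2*I*sqrt(3))) = 39247*(-I*sqrt(3)/6) = -39247*I*sqrt(3)/6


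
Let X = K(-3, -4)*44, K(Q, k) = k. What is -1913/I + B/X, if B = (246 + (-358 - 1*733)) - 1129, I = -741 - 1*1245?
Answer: 1064263/87384 ≈ 12.179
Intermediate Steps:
I = -1986 (I = -741 - 1245 = -1986)
X = -176 (X = -4*44 = -176)
B = -1974 (B = (246 + (-358 - 733)) - 1129 = (246 - 1091) - 1129 = -845 - 1129 = -1974)
-1913/I + B/X = -1913/(-1986) - 1974/(-176) = -1913*(-1/1986) - 1974*(-1/176) = 1913/1986 + 987/88 = 1064263/87384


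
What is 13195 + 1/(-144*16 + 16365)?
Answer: 185534896/14061 ≈ 13195.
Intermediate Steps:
13195 + 1/(-144*16 + 16365) = 13195 + 1/(-2304 + 16365) = 13195 + 1/14061 = 185534896/14061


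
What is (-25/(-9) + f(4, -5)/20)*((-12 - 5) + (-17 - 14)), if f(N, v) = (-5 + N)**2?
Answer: -2036/15 ≈ -135.73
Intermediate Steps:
(-25/(-9) + f(4, -5)/20)*((-12 - 5) + (-17 - 14)) = (-25/(-9) + (-5 + 4)**2/20)*((-12 - 5) + (-17 - 14)) = (-25*(-1/9) + (-1)**2*(1/20))*(-17 - 31) = (25/9 + 1*(1/20))*(-48) = (25/9 + 1/20)*(-48) = (509/180)*(-48) = -2036/15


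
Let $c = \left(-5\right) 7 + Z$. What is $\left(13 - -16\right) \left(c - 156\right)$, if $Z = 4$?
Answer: $-5423$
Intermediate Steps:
$c = -31$ ($c = \left(-5\right) 7 + 4 = -35 + 4 = -31$)
$\left(13 - -16\right) \left(c - 156\right) = \left(13 - -16\right) \left(-31 - 156\right) = \left(13 + 16\right) \left(-187\right) = 29 \left(-187\right) = -5423$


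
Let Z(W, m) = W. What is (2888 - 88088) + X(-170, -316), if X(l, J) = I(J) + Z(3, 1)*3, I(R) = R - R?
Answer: -85191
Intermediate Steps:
I(R) = 0
X(l, J) = 9 (X(l, J) = 0 + 3*3 = 0 + 9 = 9)
(2888 - 88088) + X(-170, -316) = (2888 - 88088) + 9 = -85200 + 9 = -85191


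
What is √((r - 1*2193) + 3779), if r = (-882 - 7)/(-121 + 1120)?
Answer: 5*√7030851/333 ≈ 39.813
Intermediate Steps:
r = -889/999 ≈ -0.88989
√((r - 1*2193) + 3779) = √((-889/999 - 1*2193) + 3779) = √((-889/999 - 2193) + 3779) = √(-2191696/999 + 3779) = √(1583525/999) = 5*√7030851/333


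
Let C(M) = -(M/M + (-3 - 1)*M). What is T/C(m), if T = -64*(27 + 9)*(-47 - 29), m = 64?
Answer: 58368/85 ≈ 686.68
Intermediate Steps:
C(M) = -1 + 4*M (C(M) = -(1 - 4*M) = -1 + 4*M)
T = 175104 (T = -2304*(-76) = -64*(-2736) = 175104)
T/C(m) = 175104/(-1 + 4*64) = 175104/(-1 + 256) = 175104/255 = 175104*(1/255) = 58368/85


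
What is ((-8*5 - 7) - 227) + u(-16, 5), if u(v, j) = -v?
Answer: -258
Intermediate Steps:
((-8*5 - 7) - 227) + u(-16, 5) = ((-8*5 - 7) - 227) - 1*(-16) = ((-40 - 7) - 227) + 16 = (-47 - 227) + 16 = -274 + 16 = -258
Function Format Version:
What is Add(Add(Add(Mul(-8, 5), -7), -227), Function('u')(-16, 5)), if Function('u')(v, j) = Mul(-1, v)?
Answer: -258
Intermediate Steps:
Add(Add(Add(Mul(-8, 5), -7), -227), Function('u')(-16, 5)) = Add(Add(Add(Mul(-8, 5), -7), -227), Mul(-1, -16)) = Add(Add(Add(-40, -7), -227), 16) = Add(Add(-47, -227), 16) = Add(-274, 16) = -258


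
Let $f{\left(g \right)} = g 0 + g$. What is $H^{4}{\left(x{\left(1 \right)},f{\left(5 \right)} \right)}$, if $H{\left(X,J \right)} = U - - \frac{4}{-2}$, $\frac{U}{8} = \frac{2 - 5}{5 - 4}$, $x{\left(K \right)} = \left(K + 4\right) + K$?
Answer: $456976$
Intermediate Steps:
$f{\left(g \right)} = g$ ($f{\left(g \right)} = 0 + g = g$)
$x{\left(K \right)} = 4 + 2 K$ ($x{\left(K \right)} = \left(4 + K\right) + K = 4 + 2 K$)
$U = -24$ ($U = 8 \frac{2 - 5}{5 - 4} = 8 \left(- \frac{3}{1}\right) = 8 \left(\left(-3\right) 1\right) = 8 \left(-3\right) = -24$)
$H{\left(X,J \right)} = -26$ ($H{\left(X,J \right)} = -24 - - \frac{4}{-2} = -24 - \left(-4\right) \left(- \frac{1}{2}\right) = -24 - 2 = -26$)
$H^{4}{\left(x{\left(1 \right)},f{\left(5 \right)} \right)} = \left(-26\right)^{4} = 456976$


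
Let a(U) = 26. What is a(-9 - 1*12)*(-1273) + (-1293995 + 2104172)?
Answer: 777079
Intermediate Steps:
a(-9 - 1*12)*(-1273) + (-1293995 + 2104172) = 26*(-1273) + (-1293995 + 2104172) = -33098 + 810177 = 777079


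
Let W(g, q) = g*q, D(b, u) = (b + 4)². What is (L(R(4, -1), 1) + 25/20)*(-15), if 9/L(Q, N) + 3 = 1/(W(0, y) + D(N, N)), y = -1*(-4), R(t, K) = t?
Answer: 3975/148 ≈ 26.858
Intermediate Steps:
y = 4
D(b, u) = (4 + b)²
L(Q, N) = 9/(-3 + (4 + N)⁻²) (L(Q, N) = 9/(-3 + 1/(0*4 + (4 + N)²)) = 9/(-3 + 1/(0 + (4 + N)²)) = 9/(-3 + 1/((4 + N)²)) = 9/(-3 + (4 + N)⁻²))
(L(R(4, -1), 1) + 25/20)*(-15) = (-9*(4 + 1)²/(-1 + 3*(4 + 1)²) + 25/20)*(-15) = (-9*5²/(-1 + 3*5²) + 25*(1/20))*(-15) = (-9*25/(-1 + 3*25) + 5/4)*(-15) = (-9*25/(-1 + 75) + 5/4)*(-15) = (-9*25/74 + 5/4)*(-15) = (-9*1/74*25 + 5/4)*(-15) = (-225/74 + 5/4)*(-15) = -265/148*(-15) = 3975/148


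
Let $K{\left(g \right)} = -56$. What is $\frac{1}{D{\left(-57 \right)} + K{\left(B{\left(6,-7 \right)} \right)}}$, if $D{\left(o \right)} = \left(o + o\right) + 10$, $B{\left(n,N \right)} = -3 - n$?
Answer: $- \frac{1}{160} \approx -0.00625$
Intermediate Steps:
$D{\left(o \right)} = 10 + 2 o$ ($D{\left(o \right)} = 2 o + 10 = 10 + 2 o$)
$\frac{1}{D{\left(-57 \right)} + K{\left(B{\left(6,-7 \right)} \right)}} = \frac{1}{\left(10 + 2 \left(-57\right)\right) - 56} = \frac{1}{\left(10 - 114\right) - 56} = \frac{1}{-104 - 56} = \frac{1}{-160} = - \frac{1}{160}$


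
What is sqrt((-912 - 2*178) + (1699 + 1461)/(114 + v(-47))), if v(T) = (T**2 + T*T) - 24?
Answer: 3*I*sqrt(3649962)/161 ≈ 35.599*I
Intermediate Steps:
v(T) = -24 + 2*T**2 (v(T) = (T**2 + T**2) - 24 = 2*T**2 - 24 = -24 + 2*T**2)
sqrt((-912 - 2*178) + (1699 + 1461)/(114 + v(-47))) = sqrt((-912 - 2*178) + (1699 + 1461)/(114 + (-24 + 2*(-47)**2))) = sqrt((-912 - 356) + 3160/(114 + (-24 + 2*2209))) = sqrt(-1268 + 3160/(114 + (-24 + 4418))) = sqrt(-1268 + 3160/(114 + 4394)) = sqrt(-1268 + 3160/4508) = sqrt(-1268 + 3160*(1/4508)) = sqrt(-1268 + 790/1127) = sqrt(-1428246/1127) = 3*I*sqrt(3649962)/161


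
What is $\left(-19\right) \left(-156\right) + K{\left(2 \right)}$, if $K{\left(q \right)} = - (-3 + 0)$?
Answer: $2967$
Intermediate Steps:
$K{\left(q \right)} = 3$ ($K{\left(q \right)} = \left(-1\right) \left(-3\right) = 3$)
$\left(-19\right) \left(-156\right) + K{\left(2 \right)} = \left(-19\right) \left(-156\right) + 3 = 2964 + 3 = 2967$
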